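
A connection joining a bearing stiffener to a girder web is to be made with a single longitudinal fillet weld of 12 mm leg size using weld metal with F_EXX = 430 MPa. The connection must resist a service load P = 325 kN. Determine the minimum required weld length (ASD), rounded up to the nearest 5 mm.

L = 300 mm

Throat t_e = 0.707 × 12 = 8.484 mm.
r_n/Ω = (0.6 × 430 × 8.484) / 2.0 = 1094 N/mm = 1.094 kN/mm.
L_req = P / (r_n/Ω) = 325 / 1.094 = 297 mm total.
Round up → use L = 300 mm.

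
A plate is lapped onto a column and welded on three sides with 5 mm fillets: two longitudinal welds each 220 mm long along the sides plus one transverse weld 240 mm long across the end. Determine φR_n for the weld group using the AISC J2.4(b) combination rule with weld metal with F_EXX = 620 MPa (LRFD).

t_e = 0.707 × 5 = 3.535 mm.
R_nwl = 0.6 × 620 × 3.535 × 440 × 10⁻³ = 578.6 kN (longitudinal, 2 welds).
R_nwt = 0.6 × 620 × 3.535 × 240 × 10⁻³ = 315.6 kN (transverse, base value).
(i) R_nwl + R_nwt = 894.2 kN; (ii) 0.85 R_nwl + 1.5 R_nwt = 965.2 kN.
R_n = max = 965.2 kN [governs: (ii)]; φR_n = 723.9 kN.

φR_n ≈ 724 kN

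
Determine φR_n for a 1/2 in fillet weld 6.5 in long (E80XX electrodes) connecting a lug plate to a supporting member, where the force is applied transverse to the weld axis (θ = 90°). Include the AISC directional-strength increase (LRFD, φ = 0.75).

φR_n ≈ 124 kips

E80XX → F_EXX = 80 ksi.
t_e = 0.707 × 0.5 = 0.3535 in; A_we = 0.3535 × 6.5 = 2.298 in².
Directional factor: 1.0 + 0.5 sin^1.5(90°) = 1.5.
F_nw = 0.6 × 80 × 1.5 = 72 ksi.
φR_n = 0.75 × 72 × 2.298 = 124.1 kips.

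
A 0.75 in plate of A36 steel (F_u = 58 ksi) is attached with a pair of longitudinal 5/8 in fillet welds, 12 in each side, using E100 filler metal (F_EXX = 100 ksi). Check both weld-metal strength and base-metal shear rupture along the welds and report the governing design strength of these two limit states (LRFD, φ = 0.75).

φR_n ≈ 470 kip (base-metal shear rupture governs)

t_e = 0.707 × 0.625 = 0.4419 in; L = 24 in.
Weld metal: φR_n = 0.75 × 0.6 × 100 × 0.4419 × 24 = 477.2 kip.
Base metal (shear rupture): φR_n = 0.75 × 0.6 × 58 × 0.75 × 24 = 469.8 kip.
Governing: base-metal shear rupture.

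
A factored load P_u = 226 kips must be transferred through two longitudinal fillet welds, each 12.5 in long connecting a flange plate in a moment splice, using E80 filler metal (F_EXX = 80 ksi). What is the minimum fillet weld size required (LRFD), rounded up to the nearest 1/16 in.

Total weld length L = 25 in.
Required throat t_e = P_u / (φ × 0.6 F_EXX × L) = 226 / (0.75 × 0.6 × 80 × 25) = 0.2511 in.
Required leg w = t_e / 0.707 = 0.3552 in → use 3/8 in.

w = 3/8 in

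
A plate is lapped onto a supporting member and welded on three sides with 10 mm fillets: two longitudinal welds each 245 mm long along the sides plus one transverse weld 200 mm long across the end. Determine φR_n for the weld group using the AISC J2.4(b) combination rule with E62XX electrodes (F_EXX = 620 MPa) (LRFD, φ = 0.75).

t_e = 0.707 × 10 = 7.07 mm.
R_nwl = 0.6 × 620 × 7.07 × 490 × 10⁻³ = 1289 kN (longitudinal, 2 welds).
R_nwt = 0.6 × 620 × 7.07 × 200 × 10⁻³ = 526 kN (transverse, base value).
(i) R_nwl + R_nwt = 1815 kN; (ii) 0.85 R_nwl + 1.5 R_nwt = 1884 kN.
R_n = max = 1884 kN [governs: (ii)]; φR_n = 1413 kN.

φR_n ≈ 1410 kN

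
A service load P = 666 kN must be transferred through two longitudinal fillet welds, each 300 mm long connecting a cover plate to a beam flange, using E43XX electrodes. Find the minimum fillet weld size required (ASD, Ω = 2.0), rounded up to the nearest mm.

E43XX → F_EXX = 430 MPa.
Total weld length L = 600 mm.
Required throat t_e = P × Ω / (0.6 F_EXX × L) = 666 × 2.0 / (0.6 × 430 × 600 × 10⁻³) = 8.605 mm.
Required leg w = t_e / 0.707 = 12.17 mm → use 13 mm.

w = 13 mm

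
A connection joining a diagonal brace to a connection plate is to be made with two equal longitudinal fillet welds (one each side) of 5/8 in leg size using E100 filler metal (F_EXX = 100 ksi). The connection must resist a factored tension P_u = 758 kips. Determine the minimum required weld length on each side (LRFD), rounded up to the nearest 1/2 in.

Throat t_e = 0.707 × 0.625 = 0.4419 in.
φr_n = 0.75 × 0.6 × 100 × 0.4419 = 19.88 kips/in.
L_req = P_u / φr_n = 758 / 19.88 = 38.12 in total.
Per side: 38.12 / 2 = 19.06 in.
Round up → use L = 19.5 in on each side.

L = 19.5 in on each side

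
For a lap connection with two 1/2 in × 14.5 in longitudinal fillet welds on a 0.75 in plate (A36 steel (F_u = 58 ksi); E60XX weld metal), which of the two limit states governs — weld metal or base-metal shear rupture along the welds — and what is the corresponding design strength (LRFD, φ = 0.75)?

E60XX → F_EXX = 60 ksi.
t_e = 0.707 × 0.5 = 0.3535 in; L = 29 in.
Weld metal: φR_n = 0.75 × 0.6 × 60 × 0.3535 × 29 = 276.8 kip.
Base metal (shear rupture): φR_n = 0.75 × 0.6 × 58 × 0.75 × 29 = 567.7 kip.
Governing: weld metal.

φR_n ≈ 277 kip (weld metal governs)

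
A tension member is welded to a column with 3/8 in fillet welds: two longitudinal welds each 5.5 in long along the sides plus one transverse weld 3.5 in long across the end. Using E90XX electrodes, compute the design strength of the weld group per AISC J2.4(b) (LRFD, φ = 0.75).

E90XX → F_EXX = 90 ksi.
t_e = 0.707 × 0.375 = 0.2651 in.
R_nwl = 0.6 × 90 × 0.2651 × 11 = 157.5 kips (longitudinal, 2 welds).
R_nwt = 0.6 × 90 × 0.2651 × 3.5 = 50.11 kips (transverse, base value).
(i) R_nwl + R_nwt = 207.6 kips; (ii) 0.85 R_nwl + 1.5 R_nwt = 209 kips.
R_n = max = 209 kips [governs: (ii)]; φR_n = 156.8 kips.

φR_n ≈ 157 kips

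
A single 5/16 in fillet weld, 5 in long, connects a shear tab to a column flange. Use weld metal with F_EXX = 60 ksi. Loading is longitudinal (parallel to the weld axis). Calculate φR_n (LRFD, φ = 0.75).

φR_n ≈ 29.8 kip

Effective throat t_e = 0.707 × 0.3125 = 0.2209 in.
Total length L = 5 in; A_we = 0.2209 × 5 = 1.105 in².
F_nw = 0.6 F_EXX = 0.6 × 60 = 36 ksi.
φR_n = 0.75 × 36 × 1.105 = 29.83 kip.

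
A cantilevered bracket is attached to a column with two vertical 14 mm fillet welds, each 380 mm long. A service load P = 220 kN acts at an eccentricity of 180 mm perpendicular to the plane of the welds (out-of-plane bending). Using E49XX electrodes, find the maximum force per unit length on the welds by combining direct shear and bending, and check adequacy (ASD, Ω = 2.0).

f_max ≈ 872 N/mm; adequate

E49XX → F_EXX = 490 MPa.
L_w = 2 × 380 = 760 mm; section modulus (unit throat) S = 2 × L²/6 = 48130 mm².
Direct shear f_v = P/L_w = 220×10³/760 = 289.5 N/mm.
Moment M = P × e = 220×10³ × 180 = 39600000 N·mm; bending f_b = M/S = 822.7 N/mm.
f_max = √(f_v² + f_b²) = √(289.5² + 822.7²) = 872.2 N/mm.
r_n/Ω = (1/2.0) × 0.6 × 490 × (0.707 × 14) = 1455 N/mm → adequate.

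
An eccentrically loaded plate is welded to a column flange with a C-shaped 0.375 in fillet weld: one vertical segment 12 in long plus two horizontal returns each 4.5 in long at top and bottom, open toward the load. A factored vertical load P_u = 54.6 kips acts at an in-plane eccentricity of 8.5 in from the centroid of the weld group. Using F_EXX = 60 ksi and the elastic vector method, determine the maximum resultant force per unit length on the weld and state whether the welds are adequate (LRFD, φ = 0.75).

f_max ≈ 7.99 kip/in; NOT adequate

Total weld length L_w = 21 in. Treat welds as unit-width lines.
Centroid: x̄ = 2×4.5×2.25 / 21 = 0.9643 in from the vertical weld.
Polar moment about centroid: J = I_x + I_y = [12³/12 + 2×4.5×6²] + [12×0.9643² + 2(4.5³/12 + 4.5×1.286²)] = 509.2 in³.
Direct shear f_v = P/L_w = 54.6 / 21 = 2.6 kip/in (vertical).
Torsion M = P·e = 54.6 × 8.5 = 464.1 kip·in.
Critical point at (x, y) = (3.536, 6) from centroid. f_tx = M·y/J = 5.468 kip/in; f_ty = M·x/J = 3.222 kip/in.
Resultant f_max = √[f_tx² + (f_v + f_ty)²] = √[5.468² + (2.6 + 3.222)²] = 7.988 kip/in.
Capacity per unit length: φr_n = 0.75 × 0.6 × 60 × (0.707 × 0.375) = 7.158 kip/in.
7.988 > 7.158 → NOT adequate.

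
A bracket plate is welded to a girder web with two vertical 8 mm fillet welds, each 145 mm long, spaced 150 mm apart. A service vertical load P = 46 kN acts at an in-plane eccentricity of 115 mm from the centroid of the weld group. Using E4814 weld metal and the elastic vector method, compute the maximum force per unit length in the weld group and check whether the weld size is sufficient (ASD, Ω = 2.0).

f_max ≈ 388 N/mm; adequate

E48XX → F_EXX = 480 MPa.
Total weld length L_w = 290 mm. Treat welds as unit-width lines.
Polar moment about centroid: J = 2[d³/12 + d(b/2)²] = 2[145³/12 + 145×75²] = 2139000 mm³.
Direct shear f_v = P/L_w = 46×10³ / 290 = 158.6 N/mm (vertical).
Torsion M = P·e = 46×10³ × 115 = 5290000 N·mm.
Critical point at (x, y) = (75, 72.5) from centroid. f_tx = M·y/J = 179.3 N/mm; f_ty = M·x/J = 185.5 N/mm.
Resultant f_max = √[f_tx² + (f_v + f_ty)²] = √[179.3² + (158.6 + 185.5)²] = 388 N/mm.
Capacity per unit length: r_n/Ω = (1/2.0) × 0.6 × 480 × (0.707 × 8) = 814.5 N/mm.
388 ≤ 814.5 → adequate.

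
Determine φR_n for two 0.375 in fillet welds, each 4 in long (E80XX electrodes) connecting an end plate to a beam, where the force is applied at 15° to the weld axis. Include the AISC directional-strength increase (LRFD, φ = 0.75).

φR_n ≈ 81.4 kips

E80XX → F_EXX = 80 ksi.
t_e = 0.707 × 0.375 = 0.2651 in; A_we = 0.2651 × 8 = 2.121 in².
Directional factor: 1.0 + 0.5 sin^1.5(15°) = 1.066.
F_nw = 0.6 × 80 × 1.066 = 51.16 ksi.
φR_n = 0.75 × 51.16 × 2.121 = 81.38 kips.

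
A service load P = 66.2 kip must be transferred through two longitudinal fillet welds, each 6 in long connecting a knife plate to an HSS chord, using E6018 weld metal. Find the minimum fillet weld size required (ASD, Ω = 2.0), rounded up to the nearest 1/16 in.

w = 7/16 in

E60XX → F_EXX = 60 ksi.
Total weld length L = 12 in.
Required throat t_e = P × Ω / (0.6 F_EXX × L) = 66.2 × 2.0 / (0.6 × 60 × 12) = 0.3065 in.
Required leg w = t_e / 0.707 = 0.4335 in → use 7/16 in.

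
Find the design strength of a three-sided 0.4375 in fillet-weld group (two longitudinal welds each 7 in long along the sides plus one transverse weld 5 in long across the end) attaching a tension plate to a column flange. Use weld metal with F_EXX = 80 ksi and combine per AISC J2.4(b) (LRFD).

t_e = 0.707 × 0.4375 = 0.3093 in.
R_nwl = 0.6 × 80 × 0.3093 × 14 = 207.9 kips (longitudinal, 2 welds).
R_nwt = 0.6 × 80 × 0.3093 × 5 = 74.23 kips (transverse, base value).
(i) R_nwl + R_nwt = 282.1 kips; (ii) 0.85 R_nwl + 1.5 R_nwt = 288 kips.
R_n = max = 288 kips [governs: (ii)]; φR_n = 216 kips.

φR_n ≈ 216 kips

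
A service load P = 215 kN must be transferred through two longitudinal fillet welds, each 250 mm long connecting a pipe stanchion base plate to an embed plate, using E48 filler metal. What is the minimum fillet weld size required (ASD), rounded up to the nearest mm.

w = 5 mm

E48XX → F_EXX = 480 MPa.
Total weld length L = 500 mm.
Required throat t_e = P × Ω / (0.6 F_EXX × L) = 215 × 2.0 / (0.6 × 480 × 500 × 10⁻³) = 2.986 mm.
Required leg w = t_e / 0.707 = 4.224 mm → use 5 mm.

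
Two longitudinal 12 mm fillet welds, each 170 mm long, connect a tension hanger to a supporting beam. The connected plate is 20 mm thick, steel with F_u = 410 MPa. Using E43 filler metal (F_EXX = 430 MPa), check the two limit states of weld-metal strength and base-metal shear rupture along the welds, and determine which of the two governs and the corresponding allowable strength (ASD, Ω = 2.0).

R_n/Ω ≈ 372 kN (weld metal governs)

t_e = 0.707 × 12 = 8.484 mm; L = 340 mm.
Weld metal: R_n/Ω = (1/2.0) × 0.6 × 430 × 8.484 × 340 × 10⁻³ = 372.1 kN.
Base metal (shear rupture): R_n/Ω = (1/2.0) × 0.6 × 410 × 20 × 340 × 10⁻³ = 836.4 kN.
Governing: weld metal.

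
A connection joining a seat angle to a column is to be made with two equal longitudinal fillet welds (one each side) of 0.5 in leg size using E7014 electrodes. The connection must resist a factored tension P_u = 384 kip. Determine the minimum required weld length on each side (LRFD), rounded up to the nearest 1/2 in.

E70XX → F_EXX = 70 ksi.
Throat t_e = 0.707 × 0.5 = 0.3535 in.
φr_n = 0.75 × 0.6 × 70 × 0.3535 = 11.14 kip/in.
L_req = P_u / φr_n = 384 / 11.14 = 34.49 in total.
Per side: 34.49 / 2 = 17.24 in.
Round up → use L = 17.5 in on each side.

L = 17.5 in on each side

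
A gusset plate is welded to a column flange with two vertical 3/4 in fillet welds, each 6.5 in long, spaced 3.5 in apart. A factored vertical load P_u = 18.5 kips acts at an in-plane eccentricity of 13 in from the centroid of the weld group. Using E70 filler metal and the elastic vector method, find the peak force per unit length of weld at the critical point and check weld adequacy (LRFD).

f_max ≈ 11.1 kip/in; adequate

E70XX → F_EXX = 70 ksi.
Total weld length L_w = 13 in. Treat welds as unit-width lines.
Polar moment about centroid: J = 2[d³/12 + d(b/2)²] = 2[6.5³/12 + 6.5×1.75²] = 85.58 in³.
Direct shear f_v = P/L_w = 18.5 / 13 = 1.423 kip/in (vertical).
Torsion M = P·e = 18.5 × 13 = 240.5 kip·in.
Critical point at (x, y) = (1.75, 3.25) from centroid. f_tx = M·y/J = 9.133 kip/in; f_ty = M·x/J = 4.918 kip/in.
Resultant f_max = √[f_tx² + (f_v + f_ty)²] = √[9.133² + (1.423 + 4.918)²] = 11.12 kip/in.
Capacity per unit length: φr_n = 0.75 × 0.6 × 70 × (0.707 × 0.75) = 16.7 kip/in.
11.12 ≤ 16.7 → adequate.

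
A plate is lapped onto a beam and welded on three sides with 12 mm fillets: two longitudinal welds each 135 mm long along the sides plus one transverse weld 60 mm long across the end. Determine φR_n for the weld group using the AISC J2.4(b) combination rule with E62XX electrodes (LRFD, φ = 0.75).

E62XX → F_EXX = 620 MPa.
t_e = 0.707 × 12 = 8.484 mm.
R_nwl = 0.6 × 620 × 8.484 × 270 × 10⁻³ = 852.1 kN (longitudinal, 2 welds).
R_nwt = 0.6 × 620 × 8.484 × 60 × 10⁻³ = 189.4 kN (transverse, base value).
(i) R_nwl + R_nwt = 1041 kN; (ii) 0.85 R_nwl + 1.5 R_nwt = 1008 kN.
R_n = max = 1041 kN [governs: (i)]; φR_n = 781.1 kN.

φR_n ≈ 781 kN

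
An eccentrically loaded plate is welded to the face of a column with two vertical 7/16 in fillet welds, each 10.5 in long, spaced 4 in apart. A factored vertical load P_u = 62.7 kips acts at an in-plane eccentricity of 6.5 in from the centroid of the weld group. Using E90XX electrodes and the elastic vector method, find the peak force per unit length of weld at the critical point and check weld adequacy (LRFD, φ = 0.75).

f_max ≈ 9.74 kip/in; adequate

E90XX → F_EXX = 90 ksi.
Total weld length L_w = 21 in. Treat welds as unit-width lines.
Polar moment about centroid: J = 2[d³/12 + d(b/2)²] = 2[10.5³/12 + 10.5×2²] = 276.9 in³.
Direct shear f_v = P/L_w = 62.7 / 21 = 2.986 kip/in (vertical).
Torsion M = P·e = 62.7 × 6.5 = 407.55 kip·in.
Critical point at (x, y) = (2, 5.25) from centroid. f_tx = M·y/J = 7.726 kip/in; f_ty = M·x/J = 2.943 kip/in.
Resultant f_max = √[f_tx² + (f_v + f_ty)²] = √[7.726² + (2.986 + 2.943)²] = 9.739 kip/in.
Capacity per unit length: φr_n = 0.75 × 0.6 × 90 × (0.707 × 0.4375) = 12.53 kip/in.
9.739 ≤ 12.53 → adequate.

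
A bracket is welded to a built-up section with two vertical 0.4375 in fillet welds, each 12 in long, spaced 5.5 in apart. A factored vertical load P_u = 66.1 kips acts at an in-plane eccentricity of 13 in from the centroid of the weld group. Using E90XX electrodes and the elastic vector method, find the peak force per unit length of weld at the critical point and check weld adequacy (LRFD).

E90XX → F_EXX = 90 ksi.
Total weld length L_w = 24 in. Treat welds as unit-width lines.
Polar moment about centroid: J = 2[d³/12 + d(b/2)²] = 2[12³/12 + 12×2.75²] = 469.5 in³.
Direct shear f_v = P/L_w = 66.1 / 24 = 2.754 kip/in (vertical).
Torsion M = P·e = 66.1 × 13 = 859.3 kip·in.
Critical point at (x, y) = (2.75, 6) from centroid. f_tx = M·y/J = 10.98 kip/in; f_ty = M·x/J = 5.033 kip/in.
Resultant f_max = √[f_tx² + (f_v + f_ty)²] = √[10.98² + (2.754 + 5.033)²] = 13.46 kip/in.
Capacity per unit length: φr_n = 0.75 × 0.6 × 90 × (0.707 × 0.4375) = 12.53 kip/in.
13.46 > 12.53 → NOT adequate.

f_max ≈ 13.5 kip/in; NOT adequate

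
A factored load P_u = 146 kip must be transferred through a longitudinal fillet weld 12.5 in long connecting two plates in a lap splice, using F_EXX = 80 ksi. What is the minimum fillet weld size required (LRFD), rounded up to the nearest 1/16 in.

Total weld length L = 12.5 in.
Required throat t_e = P_u / (φ × 0.6 F_EXX × L) = 146 / (0.75 × 0.6 × 80 × 12.5) = 0.3244 in.
Required leg w = t_e / 0.707 = 0.4589 in → use 1/2 in.

w = 1/2 in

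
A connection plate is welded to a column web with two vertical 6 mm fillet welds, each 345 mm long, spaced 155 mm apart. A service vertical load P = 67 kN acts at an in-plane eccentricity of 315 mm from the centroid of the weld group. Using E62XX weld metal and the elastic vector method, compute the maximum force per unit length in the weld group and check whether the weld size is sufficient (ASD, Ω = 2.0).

f_max ≈ 413 N/mm; adequate

E62XX → F_EXX = 620 MPa.
Total weld length L_w = 690 mm. Treat welds as unit-width lines.
Polar moment about centroid: J = 2[d³/12 + d(b/2)²] = 2[345³/12 + 345×77.5²] = 10990000 mm³.
Direct shear f_v = P/L_w = 67×10³ / 690 = 97.1 N/mm (vertical).
Torsion M = P·e = 67×10³ × 315 = 21105000 N·mm.
Critical point at (x, y) = (77.5, 172.5) from centroid. f_tx = M·y/J = 331.3 N/mm; f_ty = M·x/J = 148.9 N/mm.
Resultant f_max = √[f_tx² + (f_v + f_ty)²] = √[331.3² + (97.1 + 148.9)²] = 412.6 N/mm.
Capacity per unit length: r_n/Ω = (1/2.0) × 0.6 × 620 × (0.707 × 6) = 789 N/mm.
412.6 ≤ 789 → adequate.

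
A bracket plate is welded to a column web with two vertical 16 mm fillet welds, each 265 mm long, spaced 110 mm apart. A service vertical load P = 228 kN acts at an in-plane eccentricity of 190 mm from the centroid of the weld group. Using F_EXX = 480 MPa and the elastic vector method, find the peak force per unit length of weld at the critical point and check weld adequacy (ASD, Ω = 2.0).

f_max ≈ 1540 N/mm; adequate

Total weld length L_w = 530 mm. Treat welds as unit-width lines.
Polar moment about centroid: J = 2[d³/12 + d(b/2)²] = 2[265³/12 + 265×55²] = 4705000 mm³.
Direct shear f_v = P/L_w = 228×10³ / 530 = 430.2 N/mm (vertical).
Torsion M = P·e = 228×10³ × 190 = 43320000 N·mm.
Critical point at (x, y) = (55, 132.5) from centroid. f_tx = M·y/J = 1220 N/mm; f_ty = M·x/J = 506.4 N/mm.
Resultant f_max = √[f_tx² + (f_v + f_ty)²] = √[1220² + (430.2 + 506.4)²] = 1538 N/mm.
Capacity per unit length: r_n/Ω = (1/2.0) × 0.6 × 480 × (0.707 × 16) = 1629 N/mm.
1538 ≤ 1629 → adequate.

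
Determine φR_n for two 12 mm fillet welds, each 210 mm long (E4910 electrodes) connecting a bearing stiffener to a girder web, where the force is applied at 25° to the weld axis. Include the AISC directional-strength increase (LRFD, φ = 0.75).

φR_n ≈ 894 kN

E49XX → F_EXX = 490 MPa.
t_e = 0.707 × 12 = 8.484 mm; A_we = 8.484 × 420 = 3563 mm².
Directional factor: 1.0 + 0.5 sin^1.5(25°) = 1.137.
F_nw = 0.6 × 490 × 1.137 = 334.4 MPa.
φR_n = 0.75 × 334.4 × 3563 × 10⁻³ = 893.6 kN.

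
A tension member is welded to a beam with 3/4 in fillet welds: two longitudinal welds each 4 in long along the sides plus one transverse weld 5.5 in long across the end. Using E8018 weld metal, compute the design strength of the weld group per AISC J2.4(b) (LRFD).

φR_n ≈ 287 kip

E80XX → F_EXX = 80 ksi.
t_e = 0.707 × 0.75 = 0.5302 in.
R_nwl = 0.6 × 80 × 0.5302 × 8 = 203.6 kip (longitudinal, 2 welds).
R_nwt = 0.6 × 80 × 0.5302 × 5.5 = 140 kip (transverse, base value).
(i) R_nwl + R_nwt = 343.6 kip; (ii) 0.85 R_nwl + 1.5 R_nwt = 383.1 kip.
R_n = max = 383.1 kip [governs: (ii)]; φR_n = 287.3 kip.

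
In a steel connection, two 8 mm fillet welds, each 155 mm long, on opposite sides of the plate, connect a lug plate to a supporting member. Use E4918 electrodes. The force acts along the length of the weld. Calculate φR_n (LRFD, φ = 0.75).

E49XX → F_EXX = 490 MPa.
Effective throat t_e = 0.707 × 8 = 5.656 mm.
Total length L = 310 mm; A_we = 5.656 × 310 = 1753 mm².
F_nw = 0.6 F_EXX = 0.6 × 490 = 294 MPa.
φR_n = 0.75 × 294 × 1753 × 10⁻³ = 386.6 kN.

φR_n ≈ 387 kN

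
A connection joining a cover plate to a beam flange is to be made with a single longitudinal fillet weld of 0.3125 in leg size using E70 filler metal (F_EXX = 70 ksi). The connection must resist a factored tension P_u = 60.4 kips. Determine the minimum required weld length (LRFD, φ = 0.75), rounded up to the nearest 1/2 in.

L = 9 in

Throat t_e = 0.707 × 0.3125 = 0.2209 in.
φr_n = 0.75 × 0.6 × 70 × 0.2209 = 6.96 kips/in.
L_req = P_u / φr_n = 60.4 / 6.96 = 8.679 in total.
Round up → use L = 9 in.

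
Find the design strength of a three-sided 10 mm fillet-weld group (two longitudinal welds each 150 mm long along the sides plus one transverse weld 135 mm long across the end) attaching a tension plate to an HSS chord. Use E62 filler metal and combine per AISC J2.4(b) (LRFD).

φR_n ≈ 902 kN

E62XX → F_EXX = 620 MPa.
t_e = 0.707 × 10 = 7.07 mm.
R_nwl = 0.6 × 620 × 7.07 × 300 × 10⁻³ = 789 kN (longitudinal, 2 welds).
R_nwt = 0.6 × 620 × 7.07 × 135 × 10⁻³ = 355.1 kN (transverse, base value).
(i) R_nwl + R_nwt = 1144 kN; (ii) 0.85 R_nwl + 1.5 R_nwt = 1203 kN.
R_n = max = 1203 kN [governs: (ii)]; φR_n = 902.4 kN.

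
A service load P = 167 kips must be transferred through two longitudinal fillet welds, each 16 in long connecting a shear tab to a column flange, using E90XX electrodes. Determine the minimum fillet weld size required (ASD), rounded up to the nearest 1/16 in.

E90XX → F_EXX = 90 ksi.
Total weld length L = 32 in.
Required throat t_e = P × Ω / (0.6 F_EXX × L) = 167 × 2.0 / (0.6 × 90 × 32) = 0.1933 in.
Required leg w = t_e / 0.707 = 0.2734 in → use 5/16 in.

w = 5/16 in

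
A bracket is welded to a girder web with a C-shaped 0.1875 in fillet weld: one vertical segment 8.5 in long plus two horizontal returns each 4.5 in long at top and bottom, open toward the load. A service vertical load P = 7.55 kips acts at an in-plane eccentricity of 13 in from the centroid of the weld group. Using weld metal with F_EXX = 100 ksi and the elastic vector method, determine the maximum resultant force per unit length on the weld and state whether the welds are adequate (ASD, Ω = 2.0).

f_max ≈ 2.4 kip/in; adequate

Total weld length L_w = 17.5 in. Treat welds as unit-width lines.
Centroid: x̄ = 2×4.5×2.25 / 17.5 = 1.157 in from the vertical weld.
Polar moment about centroid: J = I_x + I_y = [8.5³/12 + 2×4.5×4.25²] + [8.5×1.157² + 2(4.5³/12 + 4.5×1.093²)] = 251.1 in³.
Direct shear f_v = P/L_w = 7.55 / 17.5 = 0.4314 kip/in (vertical).
Torsion M = P·e = 7.55 × 13 = 98.15 kip·in.
Critical point at (x, y) = (3.343, 4.25) from centroid. f_tx = M·y/J = 1.662 kip/in; f_ty = M·x/J = 1.307 kip/in.
Resultant f_max = √[f_tx² + (f_v + f_ty)²] = √[1.662² + (0.4314 + 1.307)²] = 2.405 kip/in.
Capacity per unit length: r_n/Ω = (1/2.0) × 0.6 × 100 × (0.707 × 0.1875) = 3.977 kip/in.
2.405 ≤ 3.977 → adequate.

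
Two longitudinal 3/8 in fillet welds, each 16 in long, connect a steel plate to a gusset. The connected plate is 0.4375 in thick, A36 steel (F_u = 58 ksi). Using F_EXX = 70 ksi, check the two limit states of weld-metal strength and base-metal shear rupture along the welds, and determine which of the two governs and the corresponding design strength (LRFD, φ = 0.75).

t_e = 0.707 × 0.375 = 0.2651 in; L = 32 in.
Weld metal: φR_n = 0.75 × 0.6 × 70 × 0.2651 × 32 = 267.2 kips.
Base metal (shear rupture): φR_n = 0.75 × 0.6 × 58 × 0.4375 × 32 = 365.4 kips.
Governing: weld metal.

φR_n ≈ 267 kips (weld metal governs)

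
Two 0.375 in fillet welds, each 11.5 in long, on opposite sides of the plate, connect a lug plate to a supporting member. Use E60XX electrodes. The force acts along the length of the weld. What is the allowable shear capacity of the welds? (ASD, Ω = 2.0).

E60XX → F_EXX = 60 ksi.
Effective throat t_e = 0.707 × 0.375 = 0.2651 in.
Total length L = 23 in; A_we = 0.2651 × 23 = 6.098 in².
F_nw = 0.6 F_EXX = 0.6 × 60 = 36 ksi.
R_n = 36 × 6.098 = 219.5 kip; R_n/Ω = 219.5/2.0 = 109.8 kip.

R_n/Ω ≈ 110 kip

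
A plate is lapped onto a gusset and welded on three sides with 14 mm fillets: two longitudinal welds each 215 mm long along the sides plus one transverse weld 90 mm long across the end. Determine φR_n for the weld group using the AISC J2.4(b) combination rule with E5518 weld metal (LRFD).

φR_n ≈ 1270 kN

E55XX → F_EXX = 550 MPa.
t_e = 0.707 × 14 = 9.898 mm.
R_nwl = 0.6 × 550 × 9.898 × 430 × 10⁻³ = 1405 kN (longitudinal, 2 welds).
R_nwt = 0.6 × 550 × 9.898 × 90 × 10⁻³ = 294 kN (transverse, base value).
(i) R_nwl + R_nwt = 1698 kN; (ii) 0.85 R_nwl + 1.5 R_nwt = 1635 kN.
R_n = max = 1698 kN [governs: (i)]; φR_n = 1274 kN.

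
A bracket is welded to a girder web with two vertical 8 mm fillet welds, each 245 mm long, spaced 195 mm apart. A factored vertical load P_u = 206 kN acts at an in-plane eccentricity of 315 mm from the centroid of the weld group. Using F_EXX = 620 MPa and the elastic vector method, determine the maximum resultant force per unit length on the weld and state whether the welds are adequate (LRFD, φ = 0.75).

Total weld length L_w = 490 mm. Treat welds as unit-width lines.
Polar moment about centroid: J = 2[d³/12 + d(b/2)²] = 2[245³/12 + 245×97.5²] = 7109000 mm³.
Direct shear f_v = P/L_w = 206×10³ / 490 = 420.4 N/mm (vertical).
Torsion M = P·e = 206×10³ × 315 = 64890000 N·mm.
Critical point at (x, y) = (97.5, 122.5) from centroid. f_tx = M·y/J = 1118 N/mm; f_ty = M·x/J = 890 N/mm.
Resultant f_max = √[f_tx² + (f_v + f_ty)²] = √[1118² + (420.4 + 890)²] = 1723 N/mm.
Capacity per unit length: φr_n = 0.75 × 0.6 × 620 × (0.707 × 8) = 1578 N/mm.
1723 > 1578 → NOT adequate.

f_max ≈ 1720 N/mm; NOT adequate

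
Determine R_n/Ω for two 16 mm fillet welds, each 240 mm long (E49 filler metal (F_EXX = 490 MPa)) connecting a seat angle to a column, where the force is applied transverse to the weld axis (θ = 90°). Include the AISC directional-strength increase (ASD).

R_n/Ω ≈ 1200 kN

t_e = 0.707 × 16 = 11.31 mm; A_we = 11.31 × 480 = 5430 mm².
Directional factor: 1.0 + 0.5 sin^1.5(90°) = 1.5.
F_nw = 0.6 × 490 × 1.5 = 441 MPa.
R_n/Ω = (441 × 5430) / 2.0 × 10⁻³ = 1197 kN.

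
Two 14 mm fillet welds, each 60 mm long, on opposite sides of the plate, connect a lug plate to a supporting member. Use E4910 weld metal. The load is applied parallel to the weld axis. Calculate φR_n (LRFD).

φR_n ≈ 262 kN

E49XX → F_EXX = 490 MPa.
Effective throat t_e = 0.707 × 14 = 9.898 mm.
Total length L = 120 mm; A_we = 9.898 × 120 = 1188 mm².
F_nw = 0.6 F_EXX = 0.6 × 490 = 294 MPa.
φR_n = 0.75 × 294 × 1188 × 10⁻³ = 261.9 kN.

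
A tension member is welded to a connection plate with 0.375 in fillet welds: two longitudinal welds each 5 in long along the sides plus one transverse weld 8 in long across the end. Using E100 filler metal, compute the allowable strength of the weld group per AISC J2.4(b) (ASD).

R_n/Ω ≈ 163 kips

E100XX → F_EXX = 100 ksi.
t_e = 0.707 × 0.375 = 0.2651 in.
R_nwl = 0.6 × 100 × 0.2651 × 10 = 159.1 kips (longitudinal, 2 welds).
R_nwt = 0.6 × 100 × 0.2651 × 8 = 127.3 kips (transverse, base value).
(i) R_nwl + R_nwt = 286.3 kips; (ii) 0.85 R_nwl + 1.5 R_nwt = 326.1 kips.
R_n = max = 326.1 kips [governs: (ii)]; R_n/Ω = 163.1 kips.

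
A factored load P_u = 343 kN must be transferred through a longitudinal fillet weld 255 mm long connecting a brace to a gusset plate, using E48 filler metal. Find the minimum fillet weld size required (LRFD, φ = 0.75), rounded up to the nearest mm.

w = 9 mm

E48XX → F_EXX = 480 MPa.
Total weld length L = 255 mm.
Required throat t_e = P_u / (φ × 0.6 F_EXX × L) = 343 / (0.75 × 0.6 × 480 × 255 × 10⁻³) = 6.227 mm.
Required leg w = t_e / 0.707 = 8.808 mm → use 9 mm.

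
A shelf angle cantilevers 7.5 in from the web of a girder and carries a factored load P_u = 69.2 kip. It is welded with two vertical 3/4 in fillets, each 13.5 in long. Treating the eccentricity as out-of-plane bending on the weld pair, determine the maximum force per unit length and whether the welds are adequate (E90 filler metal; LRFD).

f_max ≈ 8.92 kip/in; adequate

E90XX → F_EXX = 90 ksi.
L_w = 2 × 13.5 = 27 in; section modulus (unit throat) S = 2 × L²/6 = 60.75 in².
Direct shear f_v = P/L_w = 69.2/27 = 2.563 kip/in.
Moment M = P × e = 69.2 × 7.5 = 519 kip·in; bending f_b = M/S = 8.543 kip/in.
f_max = √(f_v² + f_b²) = √(2.563² + 8.543²) = 8.919 kip/in.
φr_n = 0.75 × 0.6 × 90 × (0.707 × 0.75) = 21.48 kip/in → adequate.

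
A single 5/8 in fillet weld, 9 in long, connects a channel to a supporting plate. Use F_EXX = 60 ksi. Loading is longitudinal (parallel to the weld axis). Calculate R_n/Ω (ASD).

R_n/Ω ≈ 71.6 kips

Effective throat t_e = 0.707 × 0.625 = 0.4419 in.
Total length L = 9 in; A_we = 0.4419 × 9 = 3.977 in².
F_nw = 0.6 F_EXX = 0.6 × 60 = 36 ksi.
R_n = 36 × 3.977 = 143.2 kips; R_n/Ω = 143.2/2.0 = 71.58 kips.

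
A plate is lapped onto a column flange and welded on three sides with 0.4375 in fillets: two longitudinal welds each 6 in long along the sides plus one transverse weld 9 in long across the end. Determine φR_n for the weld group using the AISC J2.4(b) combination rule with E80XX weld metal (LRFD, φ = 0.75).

φR_n ≈ 264 kips

E80XX → F_EXX = 80 ksi.
t_e = 0.707 × 0.4375 = 0.3093 in.
R_nwl = 0.6 × 80 × 0.3093 × 12 = 178.2 kips (longitudinal, 2 welds).
R_nwt = 0.6 × 80 × 0.3093 × 9 = 133.6 kips (transverse, base value).
(i) R_nwl + R_nwt = 311.8 kips; (ii) 0.85 R_nwl + 1.5 R_nwt = 351.9 kips.
R_n = max = 351.9 kips [governs: (ii)]; φR_n = 263.9 kips.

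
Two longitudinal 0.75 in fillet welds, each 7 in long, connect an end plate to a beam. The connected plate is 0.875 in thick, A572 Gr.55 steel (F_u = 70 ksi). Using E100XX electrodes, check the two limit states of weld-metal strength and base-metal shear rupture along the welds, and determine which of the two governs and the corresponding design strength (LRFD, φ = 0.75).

φR_n ≈ 334 kips (weld metal governs)

E100XX → F_EXX = 100 ksi.
t_e = 0.707 × 0.75 = 0.5302 in; L = 14 in.
Weld metal: φR_n = 0.75 × 0.6 × 100 × 0.5302 × 14 = 334.1 kips.
Base metal (shear rupture): φR_n = 0.75 × 0.6 × 70 × 0.875 × 14 = 385.9 kips.
Governing: weld metal.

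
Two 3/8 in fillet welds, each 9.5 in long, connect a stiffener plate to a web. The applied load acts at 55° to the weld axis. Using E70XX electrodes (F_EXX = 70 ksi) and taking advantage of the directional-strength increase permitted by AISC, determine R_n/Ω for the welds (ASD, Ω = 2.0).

t_e = 0.707 × 0.375 = 0.2651 in; A_we = 0.2651 × 19 = 5.037 in².
Directional factor: 1.0 + 0.5 sin^1.5(55°) = 1.371.
F_nw = 0.6 × 70 × 1.371 = 57.57 ksi.
R_n/Ω = (57.57 × 5.037) / 2.0 = 145 kips.

R_n/Ω ≈ 145 kips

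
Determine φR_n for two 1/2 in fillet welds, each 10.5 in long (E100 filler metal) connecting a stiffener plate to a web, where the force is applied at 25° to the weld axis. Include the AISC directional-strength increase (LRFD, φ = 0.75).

E100XX → F_EXX = 100 ksi.
t_e = 0.707 × 0.5 = 0.3535 in; A_we = 0.3535 × 21 = 7.423 in².
Directional factor: 1.0 + 0.5 sin^1.5(25°) = 1.137.
F_nw = 0.6 × 100 × 1.137 = 68.24 ksi.
φR_n = 0.75 × 68.24 × 7.423 = 379.9 kip.

φR_n ≈ 380 kip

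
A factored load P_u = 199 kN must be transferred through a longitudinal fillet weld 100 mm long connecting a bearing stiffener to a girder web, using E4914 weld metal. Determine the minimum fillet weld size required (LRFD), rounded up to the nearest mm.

w = 13 mm

E49XX → F_EXX = 490 MPa.
Total weld length L = 100 mm.
Required throat t_e = P_u / (φ × 0.6 F_EXX × L) = 199 / (0.75 × 0.6 × 490 × 100 × 10⁻³) = 9.025 mm.
Required leg w = t_e / 0.707 = 12.77 mm → use 13 mm.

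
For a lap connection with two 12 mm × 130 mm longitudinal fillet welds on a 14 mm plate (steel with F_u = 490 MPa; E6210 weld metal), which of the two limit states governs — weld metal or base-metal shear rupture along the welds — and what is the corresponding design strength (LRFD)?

φR_n ≈ 615 kN (weld metal governs)

E62XX → F_EXX = 620 MPa.
t_e = 0.707 × 12 = 8.484 mm; L = 260 mm.
Weld metal: φR_n = 0.75 × 0.6 × 620 × 8.484 × 260 × 10⁻³ = 615.4 kN.
Base metal (shear rupture): φR_n = 0.75 × 0.6 × 490 × 14 × 260 × 10⁻³ = 802.6 kN.
Governing: weld metal.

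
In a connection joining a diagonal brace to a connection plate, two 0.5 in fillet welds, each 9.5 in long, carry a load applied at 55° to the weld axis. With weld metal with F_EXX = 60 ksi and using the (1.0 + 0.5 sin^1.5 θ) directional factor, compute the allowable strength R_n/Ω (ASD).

t_e = 0.707 × 0.5 = 0.3535 in; A_we = 0.3535 × 19 = 6.716 in².
Directional factor: 1.0 + 0.5 sin^1.5(55°) = 1.371.
F_nw = 0.6 × 60 × 1.371 = 49.35 ksi.
R_n/Ω = (49.35 × 6.716) / 2.0 = 165.7 kips.

R_n/Ω ≈ 166 kips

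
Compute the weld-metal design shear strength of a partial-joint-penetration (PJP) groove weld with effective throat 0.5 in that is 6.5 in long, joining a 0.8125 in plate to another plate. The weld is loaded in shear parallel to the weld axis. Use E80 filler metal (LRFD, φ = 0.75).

E80XX → F_EXX = 80 ksi.
Effective throat (given) t_e = 0.5 in.
A_we = 0.5 × 6.5 = 3.25 in².
F_nw = 0.6 F_EXX = 48 ksi.
φR_n = 0.75 × 48 × 3.25 = 117 kips.

φR_n ≈ 117 kips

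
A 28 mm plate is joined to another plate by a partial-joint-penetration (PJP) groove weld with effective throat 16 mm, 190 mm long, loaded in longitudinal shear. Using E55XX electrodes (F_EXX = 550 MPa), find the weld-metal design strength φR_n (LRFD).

φR_n ≈ 752 kN

Effective throat (given) t_e = 16 mm.
A_we = 16 × 190 = 3040 mm².
F_nw = 0.6 F_EXX = 330 MPa.
φR_n = 0.75 × 330 × 3040 × 10⁻³ = 752.4 kN.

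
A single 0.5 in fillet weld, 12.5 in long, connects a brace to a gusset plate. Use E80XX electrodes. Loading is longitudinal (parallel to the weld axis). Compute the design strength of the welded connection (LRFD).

φR_n ≈ 159 kip

E80XX → F_EXX = 80 ksi.
Effective throat t_e = 0.707 × 0.5 = 0.3535 in.
Total length L = 12.5 in; A_we = 0.3535 × 12.5 = 4.419 in².
F_nw = 0.6 F_EXX = 0.6 × 80 = 48 ksi.
φR_n = 0.75 × 48 × 4.419 = 159.1 kip.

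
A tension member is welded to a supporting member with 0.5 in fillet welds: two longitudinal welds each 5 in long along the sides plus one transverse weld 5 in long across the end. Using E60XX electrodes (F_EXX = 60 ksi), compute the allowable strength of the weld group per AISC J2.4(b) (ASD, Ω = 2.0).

t_e = 0.707 × 0.5 = 0.3535 in.
R_nwl = 0.6 × 60 × 0.3535 × 10 = 127.3 kip (longitudinal, 2 welds).
R_nwt = 0.6 × 60 × 0.3535 × 5 = 63.63 kip (transverse, base value).
(i) R_nwl + R_nwt = 190.9 kip; (ii) 0.85 R_nwl + 1.5 R_nwt = 203.6 kip.
R_n = max = 203.6 kip [governs: (ii)]; R_n/Ω = 101.8 kip.

R_n/Ω ≈ 102 kip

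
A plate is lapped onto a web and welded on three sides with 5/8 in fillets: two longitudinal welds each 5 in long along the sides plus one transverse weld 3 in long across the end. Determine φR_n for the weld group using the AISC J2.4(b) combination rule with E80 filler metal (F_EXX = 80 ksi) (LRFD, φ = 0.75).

t_e = 0.707 × 0.625 = 0.4419 in.
R_nwl = 0.6 × 80 × 0.4419 × 10 = 212.1 kip (longitudinal, 2 welds).
R_nwt = 0.6 × 80 × 0.4419 × 3 = 63.63 kip (transverse, base value).
(i) R_nwl + R_nwt = 275.7 kip; (ii) 0.85 R_nwl + 1.5 R_nwt = 275.7 kip.
R_n = max = 275.7 kip [governs: (ii)]; φR_n = 206.8 kip.

φR_n ≈ 207 kip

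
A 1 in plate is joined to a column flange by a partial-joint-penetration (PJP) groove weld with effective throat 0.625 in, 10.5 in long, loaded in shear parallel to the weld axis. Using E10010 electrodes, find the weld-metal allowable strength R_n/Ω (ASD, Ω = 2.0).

E100XX → F_EXX = 100 ksi.
Effective throat (given) t_e = 0.625 in.
A_we = 0.625 × 10.5 = 6.562 in².
F_nw = 0.6 F_EXX = 60 ksi.
R_n/Ω = (60 × 6.562) / 2.0 = 196.9 kip.

R_n/Ω ≈ 197 kip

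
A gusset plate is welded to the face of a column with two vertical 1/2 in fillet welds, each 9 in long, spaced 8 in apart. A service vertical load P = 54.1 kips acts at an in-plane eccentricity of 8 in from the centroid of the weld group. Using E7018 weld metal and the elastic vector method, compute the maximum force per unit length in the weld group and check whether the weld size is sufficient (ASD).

f_max ≈ 8.66 kip/in; NOT adequate

E70XX → F_EXX = 70 ksi.
Total weld length L_w = 18 in. Treat welds as unit-width lines.
Polar moment about centroid: J = 2[d³/12 + d(b/2)²] = 2[9³/12 + 9×4²] = 409.5 in³.
Direct shear f_v = P/L_w = 54.1 / 18 = 3.006 kip/in (vertical).
Torsion M = P·e = 54.1 × 8 = 432.8 kip·in.
Critical point at (x, y) = (4, 4.5) from centroid. f_tx = M·y/J = 4.756 kip/in; f_ty = M·x/J = 4.228 kip/in.
Resultant f_max = √[f_tx² + (f_v + f_ty)²] = √[4.756² + (3.006 + 4.228)²] = 8.657 kip/in.
Capacity per unit length: r_n/Ω = (1/2.0) × 0.6 × 70 × (0.707 × 0.5) = 7.423 kip/in.
8.657 > 7.423 → NOT adequate.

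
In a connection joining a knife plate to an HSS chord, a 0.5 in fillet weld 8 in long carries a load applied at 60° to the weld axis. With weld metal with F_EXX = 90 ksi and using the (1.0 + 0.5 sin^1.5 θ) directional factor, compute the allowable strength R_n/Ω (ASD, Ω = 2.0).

R_n/Ω ≈ 107 kips

t_e = 0.707 × 0.5 = 0.3535 in; A_we = 0.3535 × 8 = 2.828 in².
Directional factor: 1.0 + 0.5 sin^1.5(60°) = 1.403.
F_nw = 0.6 × 90 × 1.403 = 75.76 ksi.
R_n/Ω = (75.76 × 2.828) / 2.0 = 107.1 kips.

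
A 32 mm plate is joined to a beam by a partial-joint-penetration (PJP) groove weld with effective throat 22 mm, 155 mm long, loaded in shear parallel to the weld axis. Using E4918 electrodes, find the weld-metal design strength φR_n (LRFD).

φR_n ≈ 752 kN

E49XX → F_EXX = 490 MPa.
Effective throat (given) t_e = 22 mm.
A_we = 22 × 155 = 3410 mm².
F_nw = 0.6 F_EXX = 294 MPa.
φR_n = 0.75 × 294 × 3410 × 10⁻³ = 751.9 kN.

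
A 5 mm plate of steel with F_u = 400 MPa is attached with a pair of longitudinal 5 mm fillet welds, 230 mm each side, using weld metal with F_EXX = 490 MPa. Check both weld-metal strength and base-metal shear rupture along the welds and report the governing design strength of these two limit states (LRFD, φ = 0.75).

t_e = 0.707 × 5 = 3.535 mm; L = 460 mm.
Weld metal: φR_n = 0.75 × 0.6 × 490 × 3.535 × 460 × 10⁻³ = 358.6 kN.
Base metal (shear rupture): φR_n = 0.75 × 0.6 × 400 × 5 × 460 × 10⁻³ = 414 kN.
Governing: weld metal.

φR_n ≈ 359 kN (weld metal governs)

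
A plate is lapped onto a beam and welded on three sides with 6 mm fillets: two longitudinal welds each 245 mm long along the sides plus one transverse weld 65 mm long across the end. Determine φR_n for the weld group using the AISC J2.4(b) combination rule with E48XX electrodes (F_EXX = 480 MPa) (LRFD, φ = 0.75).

φR_n ≈ 509 kN

t_e = 0.707 × 6 = 4.242 mm.
R_nwl = 0.6 × 480 × 4.242 × 490 × 10⁻³ = 598.6 kN (longitudinal, 2 welds).
R_nwt = 0.6 × 480 × 4.242 × 65 × 10⁻³ = 79.41 kN (transverse, base value).
(i) R_nwl + R_nwt = 678 kN; (ii) 0.85 R_nwl + 1.5 R_nwt = 628 kN.
R_n = max = 678 kN [governs: (i)]; φR_n = 508.5 kN.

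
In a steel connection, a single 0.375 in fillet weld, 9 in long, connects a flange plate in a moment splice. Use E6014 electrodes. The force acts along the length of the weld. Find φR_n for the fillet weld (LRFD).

φR_n ≈ 64.4 kips

E60XX → F_EXX = 60 ksi.
Effective throat t_e = 0.707 × 0.375 = 0.2651 in.
Total length L = 9 in; A_we = 0.2651 × 9 = 2.386 in².
F_nw = 0.6 F_EXX = 0.6 × 60 = 36 ksi.
φR_n = 0.75 × 36 × 2.386 = 64.43 kips.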